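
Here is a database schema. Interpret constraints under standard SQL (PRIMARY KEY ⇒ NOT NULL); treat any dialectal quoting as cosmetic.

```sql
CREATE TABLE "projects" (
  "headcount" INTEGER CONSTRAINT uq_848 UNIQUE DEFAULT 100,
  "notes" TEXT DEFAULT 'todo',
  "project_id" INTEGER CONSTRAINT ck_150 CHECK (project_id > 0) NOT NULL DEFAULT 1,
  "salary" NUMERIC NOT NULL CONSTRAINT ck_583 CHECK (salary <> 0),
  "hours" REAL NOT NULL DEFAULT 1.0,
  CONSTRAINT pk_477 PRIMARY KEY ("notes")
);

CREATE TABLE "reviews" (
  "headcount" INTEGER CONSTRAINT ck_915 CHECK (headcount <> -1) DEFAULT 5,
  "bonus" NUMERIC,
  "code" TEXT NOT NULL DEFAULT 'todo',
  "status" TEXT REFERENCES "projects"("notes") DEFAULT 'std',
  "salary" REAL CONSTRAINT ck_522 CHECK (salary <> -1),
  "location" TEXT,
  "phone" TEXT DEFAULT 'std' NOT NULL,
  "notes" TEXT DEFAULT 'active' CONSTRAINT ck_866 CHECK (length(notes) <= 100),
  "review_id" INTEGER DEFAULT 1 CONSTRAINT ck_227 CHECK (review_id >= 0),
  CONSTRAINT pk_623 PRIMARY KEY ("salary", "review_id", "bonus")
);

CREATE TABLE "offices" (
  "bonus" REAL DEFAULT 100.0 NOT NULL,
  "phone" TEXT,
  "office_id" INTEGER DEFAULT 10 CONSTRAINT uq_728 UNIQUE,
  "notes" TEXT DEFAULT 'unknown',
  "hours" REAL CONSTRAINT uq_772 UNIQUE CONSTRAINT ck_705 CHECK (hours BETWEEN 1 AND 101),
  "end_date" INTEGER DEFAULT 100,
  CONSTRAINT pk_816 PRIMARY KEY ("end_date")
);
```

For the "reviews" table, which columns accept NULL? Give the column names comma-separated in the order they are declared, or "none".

headcount, status, location, notes

- headcount: CHECK does not forbid NULL (a CHECK constraint passes when its expression is NULL) → nullable.
- bonus: part of the PRIMARY KEY, which implies NOT NULL → not nullable.
- code: declared NOT NULL → not nullable.
- status: a foreign key column may be NULL unless separately constrained → nullable.
- salary: part of the PRIMARY KEY, which implies NOT NULL → not nullable.
- location: no NOT NULL constraint applies → nullable.
- phone: declared NOT NULL → not nullable.
- notes: CHECK does not forbid NULL (a CHECK constraint passes when its expression is NULL) → nullable.
- review_id: part of the PRIMARY KEY, which implies NOT NULL → not nullable.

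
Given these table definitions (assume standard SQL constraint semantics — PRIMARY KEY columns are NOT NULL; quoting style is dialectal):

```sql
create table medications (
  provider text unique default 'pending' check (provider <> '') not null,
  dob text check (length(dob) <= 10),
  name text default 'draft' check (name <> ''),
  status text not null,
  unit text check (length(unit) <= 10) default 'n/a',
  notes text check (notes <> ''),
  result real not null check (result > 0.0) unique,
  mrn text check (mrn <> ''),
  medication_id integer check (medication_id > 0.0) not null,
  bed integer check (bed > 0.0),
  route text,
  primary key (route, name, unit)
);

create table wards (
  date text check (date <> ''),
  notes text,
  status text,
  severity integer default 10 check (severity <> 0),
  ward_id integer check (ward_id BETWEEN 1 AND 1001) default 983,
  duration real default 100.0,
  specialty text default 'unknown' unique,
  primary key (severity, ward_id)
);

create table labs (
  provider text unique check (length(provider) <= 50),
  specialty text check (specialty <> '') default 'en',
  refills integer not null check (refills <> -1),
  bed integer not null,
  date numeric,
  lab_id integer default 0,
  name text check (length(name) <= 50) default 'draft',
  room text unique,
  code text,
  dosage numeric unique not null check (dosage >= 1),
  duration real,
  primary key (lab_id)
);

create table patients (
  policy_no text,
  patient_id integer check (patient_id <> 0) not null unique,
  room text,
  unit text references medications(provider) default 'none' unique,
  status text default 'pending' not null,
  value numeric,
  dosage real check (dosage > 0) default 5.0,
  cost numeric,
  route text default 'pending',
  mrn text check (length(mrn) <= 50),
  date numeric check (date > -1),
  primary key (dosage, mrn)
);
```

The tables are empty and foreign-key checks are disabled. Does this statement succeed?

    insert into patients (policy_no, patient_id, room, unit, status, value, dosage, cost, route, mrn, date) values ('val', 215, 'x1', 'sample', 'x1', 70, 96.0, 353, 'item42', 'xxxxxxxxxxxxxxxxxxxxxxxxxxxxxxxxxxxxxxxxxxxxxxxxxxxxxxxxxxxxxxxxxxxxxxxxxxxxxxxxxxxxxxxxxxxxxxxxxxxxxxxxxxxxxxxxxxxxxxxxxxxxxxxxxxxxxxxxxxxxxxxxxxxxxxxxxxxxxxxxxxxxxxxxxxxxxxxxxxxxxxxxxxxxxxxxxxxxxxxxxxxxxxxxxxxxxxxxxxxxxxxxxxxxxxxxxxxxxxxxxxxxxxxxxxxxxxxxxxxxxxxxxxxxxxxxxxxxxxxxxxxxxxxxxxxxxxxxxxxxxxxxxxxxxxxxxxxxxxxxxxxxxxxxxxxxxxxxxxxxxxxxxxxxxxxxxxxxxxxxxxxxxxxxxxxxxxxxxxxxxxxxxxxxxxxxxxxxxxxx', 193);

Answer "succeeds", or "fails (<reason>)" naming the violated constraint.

The value 'xxxxxxxxxxxxxxxxxxxxxxxxxxxxxxxxxxxxxxxxxxxxxxxxxxxxxxxxxxxxxxxxxxxxxxxxxxxxxxxxxxxxxxxxxxxxxxxxxxxxxxxxxxxxxxxxxxxxxxxxxxxxxxxxxxxxxxxxxxxxxxxxxxxxxxxxxxxxxxxxxxxxxxxxxxxxxxxxxxxxxxxxxxxxxxxxxxxxxxxxxxxxxxxxxxxxxxxxxxxxxxxxxxxxxxxxxxxxxxxxxxxxxxxxxxxxxxxxxxxxxxxxxxxxxxxxxxxxxxxxxxxxxxxxxxxxxxxxxxxxxxxxxxxxxxxxxxxxxxxxxxxxxxxxxxxxxxxxxxxxxxxxxxxxxxxxxxxxxxxxxxxxxxxxxxxxxxxxxxxxxxxxxxxxxxxxxxxxxxxx' for mrn violates CHECK (length(mrn) <= 50).

fails (CHECK on mrn)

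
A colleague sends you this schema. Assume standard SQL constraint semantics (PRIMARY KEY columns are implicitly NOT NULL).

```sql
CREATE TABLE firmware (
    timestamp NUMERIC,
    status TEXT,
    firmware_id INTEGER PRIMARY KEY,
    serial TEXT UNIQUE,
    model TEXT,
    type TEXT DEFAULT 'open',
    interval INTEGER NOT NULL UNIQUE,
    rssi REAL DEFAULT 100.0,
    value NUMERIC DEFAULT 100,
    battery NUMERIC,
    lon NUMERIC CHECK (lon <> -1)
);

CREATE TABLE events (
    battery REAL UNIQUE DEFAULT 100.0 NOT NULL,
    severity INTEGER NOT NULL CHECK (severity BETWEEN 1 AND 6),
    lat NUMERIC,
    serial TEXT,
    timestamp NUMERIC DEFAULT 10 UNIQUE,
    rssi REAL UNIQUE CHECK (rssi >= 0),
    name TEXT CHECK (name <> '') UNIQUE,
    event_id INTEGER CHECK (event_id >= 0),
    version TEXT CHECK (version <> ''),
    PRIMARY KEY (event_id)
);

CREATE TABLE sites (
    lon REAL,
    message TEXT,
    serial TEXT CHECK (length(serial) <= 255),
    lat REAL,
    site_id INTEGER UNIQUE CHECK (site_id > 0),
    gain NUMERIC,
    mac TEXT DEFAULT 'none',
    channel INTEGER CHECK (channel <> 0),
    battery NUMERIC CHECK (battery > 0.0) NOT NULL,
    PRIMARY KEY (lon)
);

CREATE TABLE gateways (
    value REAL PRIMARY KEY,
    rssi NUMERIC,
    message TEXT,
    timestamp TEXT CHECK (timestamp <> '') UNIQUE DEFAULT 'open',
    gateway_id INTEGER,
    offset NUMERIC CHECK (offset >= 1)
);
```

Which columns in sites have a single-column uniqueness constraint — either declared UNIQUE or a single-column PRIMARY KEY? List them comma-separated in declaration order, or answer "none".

lon, site_id

- lon: single-column PRIMARY KEY → unique.
- message: no UNIQUE or single-column PK constraint.
- serial: no UNIQUE or single-column PK constraint.
- lat: no UNIQUE or single-column PK constraint.
- site_id: declared UNIQUE → unique.
- gain: no UNIQUE or single-column PK constraint.
- mac: no UNIQUE or single-column PK constraint.
- channel: no UNIQUE or single-column PK constraint.
- battery: no UNIQUE or single-column PK constraint.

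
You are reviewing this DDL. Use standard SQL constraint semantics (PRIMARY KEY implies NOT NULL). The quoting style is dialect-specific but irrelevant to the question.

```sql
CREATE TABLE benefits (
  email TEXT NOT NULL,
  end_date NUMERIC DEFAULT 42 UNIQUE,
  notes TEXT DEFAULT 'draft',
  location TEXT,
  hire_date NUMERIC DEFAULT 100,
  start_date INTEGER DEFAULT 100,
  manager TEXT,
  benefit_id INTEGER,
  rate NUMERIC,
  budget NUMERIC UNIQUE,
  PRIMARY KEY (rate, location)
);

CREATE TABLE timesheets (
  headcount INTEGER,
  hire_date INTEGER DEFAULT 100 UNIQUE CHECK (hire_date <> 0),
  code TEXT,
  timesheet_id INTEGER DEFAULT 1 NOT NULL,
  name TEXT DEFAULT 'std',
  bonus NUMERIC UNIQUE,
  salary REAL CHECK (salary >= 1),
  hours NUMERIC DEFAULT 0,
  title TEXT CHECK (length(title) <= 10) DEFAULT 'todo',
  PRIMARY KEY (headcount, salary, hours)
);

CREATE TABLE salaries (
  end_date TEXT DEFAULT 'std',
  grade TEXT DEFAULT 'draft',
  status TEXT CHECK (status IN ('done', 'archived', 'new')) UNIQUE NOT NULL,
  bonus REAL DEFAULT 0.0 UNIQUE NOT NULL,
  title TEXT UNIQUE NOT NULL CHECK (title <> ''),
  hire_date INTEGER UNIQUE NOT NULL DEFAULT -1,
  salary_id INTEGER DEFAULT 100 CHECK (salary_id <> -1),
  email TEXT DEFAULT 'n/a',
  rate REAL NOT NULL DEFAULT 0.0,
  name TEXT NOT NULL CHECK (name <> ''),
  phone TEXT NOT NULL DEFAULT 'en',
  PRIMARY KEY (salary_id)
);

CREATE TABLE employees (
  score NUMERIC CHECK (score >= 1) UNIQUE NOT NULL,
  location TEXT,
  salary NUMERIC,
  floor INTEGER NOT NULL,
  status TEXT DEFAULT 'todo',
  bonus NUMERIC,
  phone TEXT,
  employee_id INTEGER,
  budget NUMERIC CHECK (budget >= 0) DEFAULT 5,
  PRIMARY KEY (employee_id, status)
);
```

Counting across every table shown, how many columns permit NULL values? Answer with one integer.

20

benefits: 7 nullable (end_date, notes, hire_date, start_date, manager, benefit_id, budget — PK (rate, location) and explicit NOT NULL columns excluded).
timesheets: 5 nullable (hire_date, code, name, bonus, title — PK (headcount, salary, hours) and explicit NOT NULL columns excluded).
salaries: 3 nullable (end_date, grade, email — PK (salary_id) and explicit NOT NULL columns excluded).
employees: 5 nullable (location, salary, bonus, phone, budget — PK (employee_id, status) and explicit NOT NULL columns excluded).
Total: 7 + 5 + 3 + 5 = 20.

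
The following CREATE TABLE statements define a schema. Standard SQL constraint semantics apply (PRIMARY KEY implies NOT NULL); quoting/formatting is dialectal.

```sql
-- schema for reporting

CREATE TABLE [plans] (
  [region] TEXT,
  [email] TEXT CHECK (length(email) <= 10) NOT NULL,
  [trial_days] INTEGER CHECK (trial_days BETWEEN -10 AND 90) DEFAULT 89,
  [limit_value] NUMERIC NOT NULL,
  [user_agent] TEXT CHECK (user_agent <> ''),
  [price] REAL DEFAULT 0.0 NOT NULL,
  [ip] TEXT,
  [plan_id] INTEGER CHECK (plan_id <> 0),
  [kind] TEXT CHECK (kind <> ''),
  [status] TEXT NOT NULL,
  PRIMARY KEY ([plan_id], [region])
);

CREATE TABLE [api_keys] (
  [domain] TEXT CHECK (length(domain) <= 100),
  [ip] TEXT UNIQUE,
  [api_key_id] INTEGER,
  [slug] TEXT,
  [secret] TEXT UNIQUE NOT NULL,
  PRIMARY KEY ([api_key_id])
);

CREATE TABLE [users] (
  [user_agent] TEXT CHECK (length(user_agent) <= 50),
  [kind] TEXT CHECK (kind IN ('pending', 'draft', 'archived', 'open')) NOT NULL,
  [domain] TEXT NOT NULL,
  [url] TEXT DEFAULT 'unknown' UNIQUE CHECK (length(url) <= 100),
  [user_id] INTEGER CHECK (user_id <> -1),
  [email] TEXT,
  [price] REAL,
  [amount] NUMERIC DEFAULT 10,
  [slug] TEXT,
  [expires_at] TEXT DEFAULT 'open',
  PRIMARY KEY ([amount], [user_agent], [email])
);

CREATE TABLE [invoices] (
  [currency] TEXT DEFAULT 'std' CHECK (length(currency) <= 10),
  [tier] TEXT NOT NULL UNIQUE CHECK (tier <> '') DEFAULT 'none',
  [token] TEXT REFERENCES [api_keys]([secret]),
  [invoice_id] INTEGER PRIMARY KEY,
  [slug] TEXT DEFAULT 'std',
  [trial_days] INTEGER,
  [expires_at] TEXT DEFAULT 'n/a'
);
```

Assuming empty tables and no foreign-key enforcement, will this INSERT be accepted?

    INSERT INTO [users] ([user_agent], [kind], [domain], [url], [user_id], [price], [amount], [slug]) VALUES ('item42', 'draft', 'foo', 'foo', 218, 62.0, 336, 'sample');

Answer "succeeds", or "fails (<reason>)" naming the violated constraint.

fails (NOT NULL on email)

email is omitted from the column list and has no DEFAULT, so it would receive NULL.
But email is part of the PRIMARY KEY (implied NOT NULL).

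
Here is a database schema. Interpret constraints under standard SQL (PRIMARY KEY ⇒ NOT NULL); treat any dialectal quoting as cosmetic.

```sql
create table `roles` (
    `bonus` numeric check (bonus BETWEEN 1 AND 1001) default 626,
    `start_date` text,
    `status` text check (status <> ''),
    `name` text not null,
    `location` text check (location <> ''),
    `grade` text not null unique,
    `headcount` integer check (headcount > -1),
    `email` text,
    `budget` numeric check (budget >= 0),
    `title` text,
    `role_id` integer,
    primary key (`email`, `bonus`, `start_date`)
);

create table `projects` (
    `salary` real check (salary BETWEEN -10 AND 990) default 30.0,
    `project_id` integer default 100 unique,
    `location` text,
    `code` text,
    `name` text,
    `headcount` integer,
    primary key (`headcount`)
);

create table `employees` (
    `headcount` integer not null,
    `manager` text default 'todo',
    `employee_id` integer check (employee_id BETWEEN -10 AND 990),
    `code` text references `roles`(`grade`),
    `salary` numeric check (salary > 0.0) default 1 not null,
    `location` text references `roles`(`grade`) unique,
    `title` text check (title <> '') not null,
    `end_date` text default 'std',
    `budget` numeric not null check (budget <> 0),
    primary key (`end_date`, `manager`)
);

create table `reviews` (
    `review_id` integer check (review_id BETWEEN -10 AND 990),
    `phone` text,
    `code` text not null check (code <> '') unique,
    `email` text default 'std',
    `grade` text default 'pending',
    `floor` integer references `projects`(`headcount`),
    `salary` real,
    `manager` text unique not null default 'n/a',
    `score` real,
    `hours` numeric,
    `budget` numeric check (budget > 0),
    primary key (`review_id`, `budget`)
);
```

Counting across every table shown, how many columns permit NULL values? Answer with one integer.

roles: 6 nullable (status, location, headcount, budget, title, role_id — PK (email, bonus, start_date) and explicit NOT NULL columns excluded).
projects: 5 nullable (salary, project_id, location, code, name — PK (headcount) and explicit NOT NULL columns excluded).
employees: 3 nullable (employee_id, code, location — PK (end_date, manager) and explicit NOT NULL columns excluded).
reviews: 7 nullable (phone, email, grade, floor, salary, score, hours — PK (review_id, budget) and explicit NOT NULL columns excluded).
Total: 6 + 5 + 3 + 7 = 21.

21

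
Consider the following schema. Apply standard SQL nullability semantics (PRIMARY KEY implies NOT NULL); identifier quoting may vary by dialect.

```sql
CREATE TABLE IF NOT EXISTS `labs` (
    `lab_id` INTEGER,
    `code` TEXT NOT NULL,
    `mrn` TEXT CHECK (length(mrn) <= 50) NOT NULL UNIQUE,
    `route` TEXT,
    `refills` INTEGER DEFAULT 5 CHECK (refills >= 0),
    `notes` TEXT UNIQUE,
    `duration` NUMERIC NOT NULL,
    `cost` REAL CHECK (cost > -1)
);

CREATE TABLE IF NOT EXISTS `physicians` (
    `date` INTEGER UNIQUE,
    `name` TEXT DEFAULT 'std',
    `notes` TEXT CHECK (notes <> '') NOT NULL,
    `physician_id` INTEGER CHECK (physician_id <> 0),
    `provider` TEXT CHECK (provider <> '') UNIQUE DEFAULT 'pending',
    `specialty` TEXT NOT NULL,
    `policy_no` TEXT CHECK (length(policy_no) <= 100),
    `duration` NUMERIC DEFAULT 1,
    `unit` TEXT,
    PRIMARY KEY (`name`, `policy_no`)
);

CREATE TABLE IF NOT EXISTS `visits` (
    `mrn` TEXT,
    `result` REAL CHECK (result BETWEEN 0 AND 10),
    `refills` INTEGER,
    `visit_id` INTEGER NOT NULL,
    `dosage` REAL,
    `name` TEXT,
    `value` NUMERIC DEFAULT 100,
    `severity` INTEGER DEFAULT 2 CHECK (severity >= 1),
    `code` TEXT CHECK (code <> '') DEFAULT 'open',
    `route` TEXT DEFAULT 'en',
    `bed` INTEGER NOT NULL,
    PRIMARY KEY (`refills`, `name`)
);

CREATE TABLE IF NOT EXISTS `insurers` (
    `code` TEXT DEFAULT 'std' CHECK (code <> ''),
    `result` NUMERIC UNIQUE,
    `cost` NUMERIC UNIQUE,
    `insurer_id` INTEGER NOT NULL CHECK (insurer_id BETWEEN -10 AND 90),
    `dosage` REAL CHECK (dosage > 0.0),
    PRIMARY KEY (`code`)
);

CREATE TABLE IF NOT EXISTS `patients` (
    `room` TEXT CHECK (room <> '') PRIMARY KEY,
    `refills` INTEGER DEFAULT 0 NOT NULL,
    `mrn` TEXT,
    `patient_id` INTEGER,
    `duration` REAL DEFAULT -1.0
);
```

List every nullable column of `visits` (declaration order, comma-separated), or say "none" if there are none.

- mrn: no NOT NULL constraint applies → nullable.
- result: CHECK does not forbid NULL (a CHECK constraint passes when its expression is NULL) → nullable.
- refills: part of the PRIMARY KEY, which implies NOT NULL → not nullable.
- visit_id: declared NOT NULL → not nullable.
- dosage: no NOT NULL constraint applies → nullable.
- name: part of the PRIMARY KEY, which implies NOT NULL → not nullable.
- value: DEFAULT only fills an omitted column; an explicit NULL is still allowed → nullable.
- severity: CHECK does not forbid NULL (a CHECK constraint passes when its expression is NULL) → nullable.
- code: CHECK does not forbid NULL (a CHECK constraint passes when its expression is NULL) → nullable.
- route: DEFAULT only fills an omitted column; an explicit NULL is still allowed → nullable.
- bed: declared NOT NULL → not nullable.

mrn, result, dosage, value, severity, code, route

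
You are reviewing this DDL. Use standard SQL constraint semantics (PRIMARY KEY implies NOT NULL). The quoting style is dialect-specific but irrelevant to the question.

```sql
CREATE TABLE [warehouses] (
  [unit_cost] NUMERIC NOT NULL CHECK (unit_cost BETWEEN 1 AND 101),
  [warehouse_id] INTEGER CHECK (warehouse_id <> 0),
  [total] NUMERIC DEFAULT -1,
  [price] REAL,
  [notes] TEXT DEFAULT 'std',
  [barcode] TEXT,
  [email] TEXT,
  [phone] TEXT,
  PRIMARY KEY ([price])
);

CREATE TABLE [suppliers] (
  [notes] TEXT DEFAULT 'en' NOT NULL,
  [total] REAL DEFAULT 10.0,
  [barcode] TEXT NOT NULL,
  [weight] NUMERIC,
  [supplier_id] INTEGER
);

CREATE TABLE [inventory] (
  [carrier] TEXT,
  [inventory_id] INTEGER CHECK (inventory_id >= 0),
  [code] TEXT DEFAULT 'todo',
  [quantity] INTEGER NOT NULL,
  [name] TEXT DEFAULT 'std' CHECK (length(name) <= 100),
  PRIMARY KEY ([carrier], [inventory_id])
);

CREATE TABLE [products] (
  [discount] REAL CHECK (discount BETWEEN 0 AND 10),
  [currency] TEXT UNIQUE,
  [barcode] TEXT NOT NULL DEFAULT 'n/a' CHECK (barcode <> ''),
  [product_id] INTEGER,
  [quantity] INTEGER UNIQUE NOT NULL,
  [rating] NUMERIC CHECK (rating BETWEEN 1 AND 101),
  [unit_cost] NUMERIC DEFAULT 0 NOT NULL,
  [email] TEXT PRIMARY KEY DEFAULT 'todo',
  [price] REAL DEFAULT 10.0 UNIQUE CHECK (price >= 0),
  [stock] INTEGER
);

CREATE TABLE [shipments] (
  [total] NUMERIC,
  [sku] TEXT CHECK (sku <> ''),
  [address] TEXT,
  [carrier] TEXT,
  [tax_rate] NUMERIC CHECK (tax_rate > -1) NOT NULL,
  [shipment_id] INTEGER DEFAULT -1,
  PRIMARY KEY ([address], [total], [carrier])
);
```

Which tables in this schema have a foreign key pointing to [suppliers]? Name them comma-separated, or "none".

No REFERENCES clause anywhere in the schema names suppliers.

none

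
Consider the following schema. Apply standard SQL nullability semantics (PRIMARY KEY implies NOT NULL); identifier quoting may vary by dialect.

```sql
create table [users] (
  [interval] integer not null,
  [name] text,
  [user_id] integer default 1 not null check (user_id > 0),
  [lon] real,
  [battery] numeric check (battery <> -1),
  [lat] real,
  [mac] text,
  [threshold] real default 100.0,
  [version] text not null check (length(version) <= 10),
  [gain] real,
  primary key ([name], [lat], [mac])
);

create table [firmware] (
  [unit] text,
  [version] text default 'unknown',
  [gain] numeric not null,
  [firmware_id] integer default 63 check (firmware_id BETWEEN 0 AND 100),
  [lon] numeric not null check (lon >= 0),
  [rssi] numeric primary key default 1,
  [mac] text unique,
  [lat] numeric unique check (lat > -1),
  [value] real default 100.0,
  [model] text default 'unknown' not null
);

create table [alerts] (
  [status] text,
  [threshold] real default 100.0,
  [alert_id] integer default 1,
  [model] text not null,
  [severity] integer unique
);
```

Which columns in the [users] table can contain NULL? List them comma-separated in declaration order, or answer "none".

- interval: declared NOT NULL → not nullable.
- name: part of the PRIMARY KEY, which implies NOT NULL → not nullable.
- user_id: declared NOT NULL → not nullable.
- lon: no NOT NULL constraint applies → nullable.
- battery: CHECK does not forbid NULL (a CHECK constraint passes when its expression is NULL) → nullable.
- lat: part of the PRIMARY KEY, which implies NOT NULL → not nullable.
- mac: part of the PRIMARY KEY, which implies NOT NULL → not nullable.
- threshold: DEFAULT only fills an omitted column; an explicit NULL is still allowed → nullable.
- version: declared NOT NULL → not nullable.
- gain: no NOT NULL constraint applies → nullable.

lon, battery, threshold, gain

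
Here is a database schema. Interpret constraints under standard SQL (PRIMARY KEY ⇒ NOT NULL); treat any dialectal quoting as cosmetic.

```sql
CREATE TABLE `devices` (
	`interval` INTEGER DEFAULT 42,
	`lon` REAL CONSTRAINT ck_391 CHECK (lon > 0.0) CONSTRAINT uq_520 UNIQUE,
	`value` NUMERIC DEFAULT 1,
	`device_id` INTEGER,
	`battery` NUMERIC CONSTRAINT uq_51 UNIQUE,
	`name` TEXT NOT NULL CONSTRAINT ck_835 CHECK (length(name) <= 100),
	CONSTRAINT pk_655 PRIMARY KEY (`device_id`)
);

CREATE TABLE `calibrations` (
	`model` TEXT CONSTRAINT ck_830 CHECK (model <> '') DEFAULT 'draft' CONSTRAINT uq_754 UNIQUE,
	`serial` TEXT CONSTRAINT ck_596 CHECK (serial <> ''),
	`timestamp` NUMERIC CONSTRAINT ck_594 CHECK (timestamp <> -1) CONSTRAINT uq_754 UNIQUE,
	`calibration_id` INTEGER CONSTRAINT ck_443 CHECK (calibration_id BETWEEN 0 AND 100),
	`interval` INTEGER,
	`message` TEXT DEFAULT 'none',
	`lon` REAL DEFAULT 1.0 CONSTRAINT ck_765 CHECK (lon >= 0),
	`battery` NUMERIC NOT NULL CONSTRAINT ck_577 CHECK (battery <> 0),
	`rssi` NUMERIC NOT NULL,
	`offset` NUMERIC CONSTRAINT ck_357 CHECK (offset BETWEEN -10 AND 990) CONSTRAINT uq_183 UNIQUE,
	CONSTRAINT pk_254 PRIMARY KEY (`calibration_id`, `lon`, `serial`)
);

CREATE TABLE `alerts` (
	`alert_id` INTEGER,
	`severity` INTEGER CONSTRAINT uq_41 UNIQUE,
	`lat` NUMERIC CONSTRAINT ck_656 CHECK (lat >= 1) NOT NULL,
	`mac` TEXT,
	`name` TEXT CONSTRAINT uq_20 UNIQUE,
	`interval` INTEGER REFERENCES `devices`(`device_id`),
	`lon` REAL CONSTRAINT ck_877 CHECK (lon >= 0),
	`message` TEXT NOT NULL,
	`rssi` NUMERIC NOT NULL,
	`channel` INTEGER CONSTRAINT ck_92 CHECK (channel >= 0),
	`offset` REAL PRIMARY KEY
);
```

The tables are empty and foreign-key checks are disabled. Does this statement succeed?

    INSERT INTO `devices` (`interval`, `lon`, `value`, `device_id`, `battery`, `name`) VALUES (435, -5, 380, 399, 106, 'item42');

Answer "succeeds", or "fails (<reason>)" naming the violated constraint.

fails (CHECK on lon)

The value -5 for lon violates CHECK (lon > 0.0).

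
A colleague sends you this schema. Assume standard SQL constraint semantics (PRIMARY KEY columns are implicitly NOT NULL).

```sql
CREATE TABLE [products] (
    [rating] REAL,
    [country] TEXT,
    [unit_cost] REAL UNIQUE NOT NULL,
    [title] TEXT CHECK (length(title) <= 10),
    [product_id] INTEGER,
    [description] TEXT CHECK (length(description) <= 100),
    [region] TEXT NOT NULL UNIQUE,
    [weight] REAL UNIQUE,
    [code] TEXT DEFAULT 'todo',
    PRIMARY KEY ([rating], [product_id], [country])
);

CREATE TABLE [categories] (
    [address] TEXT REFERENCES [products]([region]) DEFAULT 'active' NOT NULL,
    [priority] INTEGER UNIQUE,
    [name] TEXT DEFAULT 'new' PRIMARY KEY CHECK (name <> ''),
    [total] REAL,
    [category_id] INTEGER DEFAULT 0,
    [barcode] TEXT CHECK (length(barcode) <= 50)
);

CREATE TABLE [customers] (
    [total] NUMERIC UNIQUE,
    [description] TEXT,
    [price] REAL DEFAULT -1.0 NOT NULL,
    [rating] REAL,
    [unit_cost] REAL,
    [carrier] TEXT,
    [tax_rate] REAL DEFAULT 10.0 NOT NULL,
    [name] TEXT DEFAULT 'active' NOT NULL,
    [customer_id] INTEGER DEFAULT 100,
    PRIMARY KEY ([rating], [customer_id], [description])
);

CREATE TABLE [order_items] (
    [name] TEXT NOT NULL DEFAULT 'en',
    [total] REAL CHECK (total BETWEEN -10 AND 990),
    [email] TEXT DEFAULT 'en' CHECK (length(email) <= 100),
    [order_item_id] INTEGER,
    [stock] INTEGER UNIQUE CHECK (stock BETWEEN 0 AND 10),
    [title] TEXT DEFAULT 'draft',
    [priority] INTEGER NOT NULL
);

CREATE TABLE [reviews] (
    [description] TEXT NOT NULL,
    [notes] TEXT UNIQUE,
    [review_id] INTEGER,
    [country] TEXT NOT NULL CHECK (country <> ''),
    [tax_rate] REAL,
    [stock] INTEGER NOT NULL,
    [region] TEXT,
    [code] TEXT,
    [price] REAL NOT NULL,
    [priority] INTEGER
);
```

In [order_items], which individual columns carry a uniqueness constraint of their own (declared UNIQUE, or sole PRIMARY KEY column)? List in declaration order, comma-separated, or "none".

stock

- name: no UNIQUE or single-column PK constraint.
- total: no UNIQUE or single-column PK constraint.
- email: no UNIQUE or single-column PK constraint.
- order_item_id: no UNIQUE or single-column PK constraint.
- stock: declared UNIQUE → unique.
- title: no UNIQUE or single-column PK constraint.
- priority: no UNIQUE or single-column PK constraint.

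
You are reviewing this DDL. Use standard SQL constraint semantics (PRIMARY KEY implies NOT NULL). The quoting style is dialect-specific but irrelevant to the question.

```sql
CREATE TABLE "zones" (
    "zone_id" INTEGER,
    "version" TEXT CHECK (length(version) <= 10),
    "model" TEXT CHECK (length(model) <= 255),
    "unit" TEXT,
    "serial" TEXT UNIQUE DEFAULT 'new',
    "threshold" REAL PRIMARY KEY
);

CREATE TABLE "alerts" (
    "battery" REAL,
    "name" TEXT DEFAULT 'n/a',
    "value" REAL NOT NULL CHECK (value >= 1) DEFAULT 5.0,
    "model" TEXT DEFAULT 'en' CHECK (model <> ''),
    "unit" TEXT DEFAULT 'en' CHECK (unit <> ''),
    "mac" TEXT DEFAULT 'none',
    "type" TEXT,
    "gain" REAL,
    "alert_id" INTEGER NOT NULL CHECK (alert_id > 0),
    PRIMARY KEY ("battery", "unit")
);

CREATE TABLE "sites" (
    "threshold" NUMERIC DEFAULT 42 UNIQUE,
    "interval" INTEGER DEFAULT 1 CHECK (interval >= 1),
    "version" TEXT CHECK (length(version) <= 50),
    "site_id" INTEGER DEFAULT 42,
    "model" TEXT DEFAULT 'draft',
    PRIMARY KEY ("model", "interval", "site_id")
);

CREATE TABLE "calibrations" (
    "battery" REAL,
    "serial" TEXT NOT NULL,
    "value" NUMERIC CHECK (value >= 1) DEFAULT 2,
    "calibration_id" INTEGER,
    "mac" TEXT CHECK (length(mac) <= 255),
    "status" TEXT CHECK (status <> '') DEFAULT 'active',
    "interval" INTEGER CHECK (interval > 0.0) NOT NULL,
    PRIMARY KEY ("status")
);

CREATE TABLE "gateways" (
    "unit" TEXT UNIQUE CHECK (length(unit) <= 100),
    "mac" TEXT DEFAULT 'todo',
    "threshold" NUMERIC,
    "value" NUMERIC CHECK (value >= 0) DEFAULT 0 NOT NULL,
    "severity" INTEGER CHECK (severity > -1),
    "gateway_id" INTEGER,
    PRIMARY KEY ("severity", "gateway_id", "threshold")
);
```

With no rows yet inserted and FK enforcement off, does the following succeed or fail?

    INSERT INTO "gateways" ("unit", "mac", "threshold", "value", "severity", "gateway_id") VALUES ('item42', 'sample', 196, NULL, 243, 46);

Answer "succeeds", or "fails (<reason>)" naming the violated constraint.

value is explicitly set to NULL, but value is declared NOT NULL.

fails (NOT NULL on value)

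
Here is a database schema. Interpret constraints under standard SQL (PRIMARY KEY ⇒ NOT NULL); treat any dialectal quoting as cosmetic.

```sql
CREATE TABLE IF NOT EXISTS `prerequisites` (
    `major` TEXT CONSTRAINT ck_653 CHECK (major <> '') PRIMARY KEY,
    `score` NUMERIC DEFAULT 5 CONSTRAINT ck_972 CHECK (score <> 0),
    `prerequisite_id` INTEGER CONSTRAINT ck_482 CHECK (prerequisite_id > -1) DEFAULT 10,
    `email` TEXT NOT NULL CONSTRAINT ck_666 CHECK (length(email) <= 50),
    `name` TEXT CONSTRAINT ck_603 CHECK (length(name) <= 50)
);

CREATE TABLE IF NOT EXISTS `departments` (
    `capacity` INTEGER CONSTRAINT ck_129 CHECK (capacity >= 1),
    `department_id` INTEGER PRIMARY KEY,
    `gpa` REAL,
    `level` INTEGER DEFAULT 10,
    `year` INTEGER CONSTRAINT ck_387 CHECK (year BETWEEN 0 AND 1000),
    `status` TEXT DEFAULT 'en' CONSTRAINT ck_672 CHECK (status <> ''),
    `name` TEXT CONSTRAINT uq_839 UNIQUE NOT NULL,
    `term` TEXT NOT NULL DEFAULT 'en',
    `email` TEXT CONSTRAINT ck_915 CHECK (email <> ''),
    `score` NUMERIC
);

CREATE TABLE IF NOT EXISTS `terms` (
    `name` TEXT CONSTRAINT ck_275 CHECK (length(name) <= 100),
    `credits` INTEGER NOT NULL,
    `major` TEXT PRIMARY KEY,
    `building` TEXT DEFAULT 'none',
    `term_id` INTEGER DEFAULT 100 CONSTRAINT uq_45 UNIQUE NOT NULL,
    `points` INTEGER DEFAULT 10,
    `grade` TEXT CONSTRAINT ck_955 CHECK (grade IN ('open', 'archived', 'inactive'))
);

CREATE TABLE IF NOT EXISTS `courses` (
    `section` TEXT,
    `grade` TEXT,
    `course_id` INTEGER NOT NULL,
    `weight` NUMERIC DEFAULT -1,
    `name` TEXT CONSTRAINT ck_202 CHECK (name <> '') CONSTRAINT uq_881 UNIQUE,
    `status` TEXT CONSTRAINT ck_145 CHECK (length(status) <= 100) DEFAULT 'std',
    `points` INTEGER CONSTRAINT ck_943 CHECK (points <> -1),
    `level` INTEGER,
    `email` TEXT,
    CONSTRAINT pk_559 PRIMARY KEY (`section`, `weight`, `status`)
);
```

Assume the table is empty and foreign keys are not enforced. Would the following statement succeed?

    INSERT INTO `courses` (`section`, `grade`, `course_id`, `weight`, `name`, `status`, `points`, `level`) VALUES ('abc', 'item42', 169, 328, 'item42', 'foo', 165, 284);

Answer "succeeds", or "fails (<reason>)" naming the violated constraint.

NOT NULL columns: course_id is supplied; section is supplied; status is supplied; weight is supplied.
CHECK constraints: 'item42' satisfies (name <> ''); 'foo' satisfies (length(status) <= 100); 165 satisfies (points <> -1).
No constraint is violated.

succeeds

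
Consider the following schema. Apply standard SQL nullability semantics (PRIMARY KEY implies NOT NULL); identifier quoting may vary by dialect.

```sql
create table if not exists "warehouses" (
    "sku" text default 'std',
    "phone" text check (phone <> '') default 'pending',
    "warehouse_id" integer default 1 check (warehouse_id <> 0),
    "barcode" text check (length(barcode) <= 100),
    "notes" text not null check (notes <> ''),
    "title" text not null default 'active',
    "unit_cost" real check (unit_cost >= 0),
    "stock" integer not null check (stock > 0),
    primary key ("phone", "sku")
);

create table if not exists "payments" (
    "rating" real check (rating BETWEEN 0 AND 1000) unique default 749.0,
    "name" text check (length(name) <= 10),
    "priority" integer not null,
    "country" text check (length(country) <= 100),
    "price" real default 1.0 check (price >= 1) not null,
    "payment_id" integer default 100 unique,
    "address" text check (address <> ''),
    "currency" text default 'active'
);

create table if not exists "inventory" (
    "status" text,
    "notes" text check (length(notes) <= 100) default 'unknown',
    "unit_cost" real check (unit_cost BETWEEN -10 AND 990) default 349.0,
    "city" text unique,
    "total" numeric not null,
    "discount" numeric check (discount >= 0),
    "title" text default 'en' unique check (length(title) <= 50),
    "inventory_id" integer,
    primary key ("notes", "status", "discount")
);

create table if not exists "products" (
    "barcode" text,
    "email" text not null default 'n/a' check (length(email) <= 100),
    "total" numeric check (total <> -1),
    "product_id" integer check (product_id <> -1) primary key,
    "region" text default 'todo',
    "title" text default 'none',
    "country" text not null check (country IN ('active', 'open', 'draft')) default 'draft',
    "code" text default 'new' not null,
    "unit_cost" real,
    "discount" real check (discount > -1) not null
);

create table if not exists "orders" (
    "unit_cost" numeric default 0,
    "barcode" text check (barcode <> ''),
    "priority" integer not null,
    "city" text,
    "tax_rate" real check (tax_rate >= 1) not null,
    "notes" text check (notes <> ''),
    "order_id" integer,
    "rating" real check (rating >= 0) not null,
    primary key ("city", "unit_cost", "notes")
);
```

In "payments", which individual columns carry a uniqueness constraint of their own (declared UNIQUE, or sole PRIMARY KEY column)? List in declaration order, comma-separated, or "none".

- rating: declared UNIQUE → unique.
- name: no UNIQUE or single-column PK constraint.
- priority: no UNIQUE or single-column PK constraint.
- country: no UNIQUE or single-column PK constraint.
- price: no UNIQUE or single-column PK constraint.
- payment_id: declared UNIQUE → unique.
- address: no UNIQUE or single-column PK constraint.
- currency: no UNIQUE or single-column PK constraint.

rating, payment_id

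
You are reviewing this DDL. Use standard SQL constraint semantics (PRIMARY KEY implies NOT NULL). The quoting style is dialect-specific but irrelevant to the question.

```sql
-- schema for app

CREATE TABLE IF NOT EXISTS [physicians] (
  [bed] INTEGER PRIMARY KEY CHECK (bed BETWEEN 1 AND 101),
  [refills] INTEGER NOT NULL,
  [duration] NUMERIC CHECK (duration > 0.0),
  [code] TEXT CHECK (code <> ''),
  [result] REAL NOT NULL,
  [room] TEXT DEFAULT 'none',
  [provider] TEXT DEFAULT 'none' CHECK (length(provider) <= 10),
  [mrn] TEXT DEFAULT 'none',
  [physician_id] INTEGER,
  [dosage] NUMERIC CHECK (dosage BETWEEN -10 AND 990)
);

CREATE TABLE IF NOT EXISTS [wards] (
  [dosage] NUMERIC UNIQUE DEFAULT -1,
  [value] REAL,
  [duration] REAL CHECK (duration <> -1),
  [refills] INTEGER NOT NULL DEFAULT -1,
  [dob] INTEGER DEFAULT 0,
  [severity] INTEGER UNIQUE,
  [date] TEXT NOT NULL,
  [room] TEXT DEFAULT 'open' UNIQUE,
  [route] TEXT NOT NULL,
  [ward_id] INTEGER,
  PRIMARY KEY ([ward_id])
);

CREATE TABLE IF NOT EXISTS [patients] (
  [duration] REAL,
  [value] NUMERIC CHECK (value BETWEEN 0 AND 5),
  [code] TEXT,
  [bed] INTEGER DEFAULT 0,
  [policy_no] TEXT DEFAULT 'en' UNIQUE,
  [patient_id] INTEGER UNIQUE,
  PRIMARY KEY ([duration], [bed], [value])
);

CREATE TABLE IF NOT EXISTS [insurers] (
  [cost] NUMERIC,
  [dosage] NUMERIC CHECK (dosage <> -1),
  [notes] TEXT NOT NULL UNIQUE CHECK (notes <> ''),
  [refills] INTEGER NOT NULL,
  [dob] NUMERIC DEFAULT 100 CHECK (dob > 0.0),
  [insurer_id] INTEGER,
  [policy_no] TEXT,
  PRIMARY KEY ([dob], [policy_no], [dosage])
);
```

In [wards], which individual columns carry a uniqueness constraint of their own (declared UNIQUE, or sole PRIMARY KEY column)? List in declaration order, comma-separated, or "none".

dosage, severity, room, ward_id

- dosage: declared UNIQUE → unique.
- value: no UNIQUE or single-column PK constraint.
- duration: no UNIQUE or single-column PK constraint.
- refills: no UNIQUE or single-column PK constraint.
- dob: no UNIQUE or single-column PK constraint.
- severity: declared UNIQUE → unique.
- date: no UNIQUE or single-column PK constraint.
- room: declared UNIQUE → unique.
- route: no UNIQUE or single-column PK constraint.
- ward_id: single-column PRIMARY KEY → unique.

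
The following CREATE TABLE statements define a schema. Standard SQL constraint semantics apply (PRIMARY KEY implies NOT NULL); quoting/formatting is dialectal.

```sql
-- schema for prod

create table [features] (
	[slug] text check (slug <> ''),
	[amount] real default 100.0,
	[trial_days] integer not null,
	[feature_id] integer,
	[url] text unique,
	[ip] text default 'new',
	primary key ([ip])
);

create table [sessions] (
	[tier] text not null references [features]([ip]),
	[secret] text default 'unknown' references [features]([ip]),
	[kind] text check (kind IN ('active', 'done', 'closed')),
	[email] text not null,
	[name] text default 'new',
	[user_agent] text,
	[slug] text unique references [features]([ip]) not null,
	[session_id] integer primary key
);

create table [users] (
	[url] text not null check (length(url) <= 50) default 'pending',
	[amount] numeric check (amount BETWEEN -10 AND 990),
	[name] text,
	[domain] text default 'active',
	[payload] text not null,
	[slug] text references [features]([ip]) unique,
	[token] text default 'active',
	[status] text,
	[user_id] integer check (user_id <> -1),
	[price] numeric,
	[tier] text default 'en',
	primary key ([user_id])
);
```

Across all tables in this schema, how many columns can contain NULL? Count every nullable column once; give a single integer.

16

features: 4 nullable (slug, amount, feature_id, url — PK (ip) and explicit NOT NULL columns excluded).
sessions: 4 nullable (secret, kind, name, user_agent — PK (session_id) and explicit NOT NULL columns excluded).
users: 8 nullable (amount, name, domain, slug, token, status, price, tier — PK (user_id) and explicit NOT NULL columns excluded).
Total: 4 + 4 + 8 = 16.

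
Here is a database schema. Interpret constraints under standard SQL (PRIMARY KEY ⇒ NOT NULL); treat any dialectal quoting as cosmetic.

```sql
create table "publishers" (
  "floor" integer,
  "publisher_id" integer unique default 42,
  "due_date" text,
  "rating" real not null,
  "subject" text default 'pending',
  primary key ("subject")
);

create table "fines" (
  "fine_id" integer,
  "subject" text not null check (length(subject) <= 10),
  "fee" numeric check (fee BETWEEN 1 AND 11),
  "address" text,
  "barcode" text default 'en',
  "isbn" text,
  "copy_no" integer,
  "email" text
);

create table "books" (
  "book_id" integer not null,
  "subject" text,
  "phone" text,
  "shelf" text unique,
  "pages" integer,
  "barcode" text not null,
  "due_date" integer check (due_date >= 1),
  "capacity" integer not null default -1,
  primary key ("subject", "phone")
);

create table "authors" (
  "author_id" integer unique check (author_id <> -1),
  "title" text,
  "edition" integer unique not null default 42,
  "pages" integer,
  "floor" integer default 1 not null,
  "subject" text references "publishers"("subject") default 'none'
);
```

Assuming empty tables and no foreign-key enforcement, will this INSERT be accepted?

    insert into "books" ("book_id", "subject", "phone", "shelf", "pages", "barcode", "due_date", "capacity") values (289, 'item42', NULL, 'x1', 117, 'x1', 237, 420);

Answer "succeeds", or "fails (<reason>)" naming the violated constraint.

fails (NOT NULL on phone)

phone is explicitly set to NULL, but phone is part of the PRIMARY KEY (implied NOT NULL).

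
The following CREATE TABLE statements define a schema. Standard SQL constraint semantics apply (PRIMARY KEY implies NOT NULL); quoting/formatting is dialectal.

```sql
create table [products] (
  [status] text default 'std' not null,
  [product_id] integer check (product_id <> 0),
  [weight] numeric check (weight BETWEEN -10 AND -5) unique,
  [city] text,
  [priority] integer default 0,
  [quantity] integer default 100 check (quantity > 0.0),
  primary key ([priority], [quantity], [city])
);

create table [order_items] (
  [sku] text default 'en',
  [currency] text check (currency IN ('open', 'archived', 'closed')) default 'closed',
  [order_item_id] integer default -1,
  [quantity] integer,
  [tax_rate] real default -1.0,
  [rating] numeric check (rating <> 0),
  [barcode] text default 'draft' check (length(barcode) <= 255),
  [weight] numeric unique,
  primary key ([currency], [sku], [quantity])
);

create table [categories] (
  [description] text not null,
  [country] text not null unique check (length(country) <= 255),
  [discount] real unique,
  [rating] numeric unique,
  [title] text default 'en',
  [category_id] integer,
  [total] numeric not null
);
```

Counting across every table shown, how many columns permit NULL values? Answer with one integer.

products: 2 nullable (product_id, weight — PK (priority, quantity, city) and explicit NOT NULL columns excluded).
order_items: 5 nullable (order_item_id, tax_rate, rating, barcode, weight — PK (currency, sku, quantity) and explicit NOT NULL columns excluded).
categories: 4 nullable (discount, rating, title, category_id — PK none and explicit NOT NULL columns excluded).
Total: 2 + 5 + 4 = 11.

11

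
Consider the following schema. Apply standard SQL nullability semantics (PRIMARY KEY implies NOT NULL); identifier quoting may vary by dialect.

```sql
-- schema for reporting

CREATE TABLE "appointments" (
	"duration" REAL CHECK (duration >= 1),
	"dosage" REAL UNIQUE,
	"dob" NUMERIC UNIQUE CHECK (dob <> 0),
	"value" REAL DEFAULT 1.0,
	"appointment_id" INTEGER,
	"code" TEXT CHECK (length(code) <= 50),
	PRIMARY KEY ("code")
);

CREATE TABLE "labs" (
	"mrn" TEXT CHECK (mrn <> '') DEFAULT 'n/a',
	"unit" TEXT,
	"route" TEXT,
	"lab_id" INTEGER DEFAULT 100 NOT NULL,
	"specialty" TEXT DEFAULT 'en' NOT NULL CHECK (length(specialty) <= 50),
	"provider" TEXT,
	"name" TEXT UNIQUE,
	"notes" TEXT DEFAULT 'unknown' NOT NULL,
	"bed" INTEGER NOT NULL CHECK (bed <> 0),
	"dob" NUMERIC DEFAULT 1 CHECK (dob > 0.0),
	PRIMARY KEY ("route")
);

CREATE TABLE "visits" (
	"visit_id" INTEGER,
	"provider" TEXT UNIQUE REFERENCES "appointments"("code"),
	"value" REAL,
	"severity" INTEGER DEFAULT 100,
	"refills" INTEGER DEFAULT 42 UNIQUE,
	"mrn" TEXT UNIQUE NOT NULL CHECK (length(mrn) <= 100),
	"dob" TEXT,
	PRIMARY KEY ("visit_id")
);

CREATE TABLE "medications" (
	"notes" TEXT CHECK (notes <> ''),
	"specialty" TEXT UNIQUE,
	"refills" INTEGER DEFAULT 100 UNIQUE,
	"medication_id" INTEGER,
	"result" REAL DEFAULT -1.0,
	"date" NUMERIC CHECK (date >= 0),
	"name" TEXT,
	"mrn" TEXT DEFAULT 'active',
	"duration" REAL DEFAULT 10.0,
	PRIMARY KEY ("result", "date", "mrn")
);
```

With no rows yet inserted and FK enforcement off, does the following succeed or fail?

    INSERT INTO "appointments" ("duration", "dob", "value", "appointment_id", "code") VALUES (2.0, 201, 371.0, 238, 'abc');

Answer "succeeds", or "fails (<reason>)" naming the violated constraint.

succeeds

NOT NULL columns: code is supplied.
CHECK constraints: 2.0 satisfies (duration >= 1); 201 satisfies (dob <> 0); 'abc' satisfies (length(code) <= 50).
No constraint is violated.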